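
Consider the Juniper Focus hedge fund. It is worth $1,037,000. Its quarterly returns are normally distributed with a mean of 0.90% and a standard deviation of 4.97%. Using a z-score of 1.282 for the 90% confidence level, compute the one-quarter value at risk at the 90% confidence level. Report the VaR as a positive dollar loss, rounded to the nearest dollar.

Return at the 90% tail: μ − z·σ = 0.90% − 1.282 × 4.97% = 0.9 − 6.37154 = -5.47154%
VaR = −(-5.47154%) × $1,037,000 = 5.47154% × $1,037,000 = $56,740

$56,740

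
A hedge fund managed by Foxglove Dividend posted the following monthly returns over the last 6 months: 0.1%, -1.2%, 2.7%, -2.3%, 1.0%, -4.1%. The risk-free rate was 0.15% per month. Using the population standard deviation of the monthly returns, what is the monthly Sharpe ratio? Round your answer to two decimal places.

-0.35

r̄ = (0.1 − 1.2 + 2.7 − 2.3 + 1 − 4.1) / 6 = -3.80 / 6 = -0.6333%
Σ(r − r̄)² = (0.1 − (-0.6333))² + (-1.2 − (-0.6333))² + (2.7 − (-0.6333))² + … = 29.4333
σ = √[29.4333 / 6] = 2.2148%
Sharpe = (r̄ − rf) / σ = (-0.6333 − 0.15) / 2.2148 = -0.7833 / 2.2148 = -0.3537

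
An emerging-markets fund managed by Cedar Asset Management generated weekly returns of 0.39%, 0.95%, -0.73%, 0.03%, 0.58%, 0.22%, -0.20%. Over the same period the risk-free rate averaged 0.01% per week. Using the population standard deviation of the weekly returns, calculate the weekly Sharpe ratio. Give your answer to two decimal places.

r̄ = (0.39 + 0.95 − 0.73 + 0.03 + 0.58 + 0.22 − 0.2) / 7 = 1.240 / 7 = 0.1771%
Σ(r − r̄)² = (0.39 − 0.1771)² + (0.95 − 0.1771)² + (-0.73 − 0.1771)² + … = 1.7935
population σ = √(1.7935 / 7) = √0.2562 = 0.5062%
Sharpe = (r̄ − rf) / σ = (0.1771 − 0.01) / 0.5062 = 0.1671 / 0.5062 = 0.3301

0.33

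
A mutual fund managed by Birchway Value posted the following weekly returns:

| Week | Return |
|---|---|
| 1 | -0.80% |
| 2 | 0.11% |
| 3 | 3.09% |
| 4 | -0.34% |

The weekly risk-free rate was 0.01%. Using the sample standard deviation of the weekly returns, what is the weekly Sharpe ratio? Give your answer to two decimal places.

0.29

r̄ = (-0.8 + 0.11 + 3.09 − 0.34) / 4 = 0.5150%
Σ(r − r̄)² = (-0.8 − 0.5150)² + (0.11 − 0.5150)² + … = 9.2549
sample σ = √(9.2549 / 3) = √3.0850 = 1.7564%
Sharpe = (r̄ − rf) / σ = (0.5150 − 0.01) / 1.7564 = 0.5050 / 1.7564 = 0.2875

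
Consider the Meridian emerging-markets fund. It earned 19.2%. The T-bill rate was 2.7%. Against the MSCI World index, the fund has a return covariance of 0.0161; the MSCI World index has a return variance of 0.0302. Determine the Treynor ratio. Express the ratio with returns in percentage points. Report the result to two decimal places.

30.95

β = Cov / Var = 0.0161 / 0.0302 = 0.5331
Treynor = (Rp − Rf) / β = (19.2% − 2.7%) / 0.5331 = 16.50 / 0.5331 = 30.9510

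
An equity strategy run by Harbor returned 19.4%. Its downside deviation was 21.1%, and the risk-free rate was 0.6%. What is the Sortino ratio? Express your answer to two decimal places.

Sortino = (Rp − Rf) / σd = (19.4% − 0.6%) / 21.1% = 18.80% / 21.1% = 0.8910

0.89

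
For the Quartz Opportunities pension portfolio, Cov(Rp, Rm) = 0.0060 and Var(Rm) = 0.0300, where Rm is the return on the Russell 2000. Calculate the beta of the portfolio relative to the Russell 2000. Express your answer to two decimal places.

0.20

β = Cov(Rp, Rm) / Var(Rm) = 0.0060 / 0.0300 = 0.2000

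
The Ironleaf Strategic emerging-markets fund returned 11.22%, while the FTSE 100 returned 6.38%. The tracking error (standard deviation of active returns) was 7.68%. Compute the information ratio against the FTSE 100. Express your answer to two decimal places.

IR = (Rp − Rb) / TE = (11.22% − 6.38%) / 7.68% = 4.84% / 7.68% = 0.6302

0.63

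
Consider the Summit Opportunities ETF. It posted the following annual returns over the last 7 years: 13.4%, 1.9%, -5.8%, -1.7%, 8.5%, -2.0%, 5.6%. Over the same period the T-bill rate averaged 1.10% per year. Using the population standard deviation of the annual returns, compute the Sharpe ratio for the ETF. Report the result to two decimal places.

μ = (13.4 + 1.9 − 5.8 − 1.7 + 8.5 − 2 + 5.6) / 7 = 2.8429%
Σ(r − μ)² = 270.7371; population σ = √(270.7371/7) = 6.2191%
Sharpe = (μ − rf) / σ = (2.8429 − 1.1) / 6.2191 = 1.7429 / 6.2191 = 0.2802

0.28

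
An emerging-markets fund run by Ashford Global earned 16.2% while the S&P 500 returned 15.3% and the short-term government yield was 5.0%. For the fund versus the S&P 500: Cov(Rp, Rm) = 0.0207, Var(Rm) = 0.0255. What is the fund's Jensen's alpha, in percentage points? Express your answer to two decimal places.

β = Cov / Var = 0.0207 / 0.0255 = 0.8118
E[R] = Rf + β(Rm − Rf) = 5.0% + 0.8118 × (15.3% − 5.0%) = 13.3615%
α = Rp − E[R] = 16.2% − 13.3615% = 2.8385

2.84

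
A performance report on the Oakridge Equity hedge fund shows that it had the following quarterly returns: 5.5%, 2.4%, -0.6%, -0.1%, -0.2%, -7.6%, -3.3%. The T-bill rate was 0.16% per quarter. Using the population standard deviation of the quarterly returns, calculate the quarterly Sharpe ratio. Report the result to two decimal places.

-0.19

r̄ = (5.5 + 2.4 − 0.6 − 0.1 − 0.2 − 7.6 − 3.3) / 7 = -3.90 / 7 = -0.5571%
Σ(r − r̄)² = 102.8971; population σ = √(102.8971/7) = 3.8340%
Sharpe = (r̄ − rf) / σ = (-0.5571 − 0.16) / 3.8340 = -0.7171 / 3.8340 = -0.1870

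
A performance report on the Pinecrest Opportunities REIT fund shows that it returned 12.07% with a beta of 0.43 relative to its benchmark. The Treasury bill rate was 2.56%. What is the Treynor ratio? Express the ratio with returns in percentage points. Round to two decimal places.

22.12

Treynor = (Rp − Rf) / β = (12.07% − 2.56%) / 0.43 = 9.51 / 0.43 = 22.1163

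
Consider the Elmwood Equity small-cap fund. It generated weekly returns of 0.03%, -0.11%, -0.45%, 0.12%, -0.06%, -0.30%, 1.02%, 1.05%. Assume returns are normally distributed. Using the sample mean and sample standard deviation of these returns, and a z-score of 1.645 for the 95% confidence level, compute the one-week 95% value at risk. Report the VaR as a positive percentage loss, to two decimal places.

0.77

r̄ = (0.03 − 0.11 − 0.45 + 0.12 − 0.06 − 0.3 + 1.02 + 1.05) / 8 = 1.300 / 8 = 0.1625%
Sample σ = √[Σ(r − r̄)² / 7] = √[2.2552 / 7] = √0.3222 = 0.5676%
VaR = −(r̄ − z·σ) = −(0.1625 − 1.645 × 0.5676) = −(-0.7712) = 0.7712%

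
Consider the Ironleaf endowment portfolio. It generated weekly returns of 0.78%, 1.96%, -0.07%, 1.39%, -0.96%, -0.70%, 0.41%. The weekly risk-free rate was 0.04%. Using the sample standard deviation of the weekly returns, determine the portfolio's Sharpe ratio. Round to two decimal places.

0.34

r̄ = (0.78 + 1.96 − 0.07 + 1.39 − 0.96 − 0.7 + 0.41) / 7 = 2.810 / 7 = 0.4014%
Σ(r − r̄)² = 6.8387; sample σ = √(6.8387/6) = 1.0676%
Sharpe = (r̄ − rf) / σ = (0.4014 − 0.04) / 1.0676 = 0.3614 / 1.0676 = 0.3385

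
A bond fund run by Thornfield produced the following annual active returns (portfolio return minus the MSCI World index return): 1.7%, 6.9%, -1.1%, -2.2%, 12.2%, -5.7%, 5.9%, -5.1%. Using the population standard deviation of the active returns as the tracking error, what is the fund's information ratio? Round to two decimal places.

r̄ = (1.7 + 6.9 − 1.1 − 2.2 + 12.2 − 5.7 + 5.9 − 5.1) / 8 = 1.5750%
Σ(r − r̄)² = (1.7 − 1.5750)² + (6.9 − 1.5750)² + … = 278.8550
σ = √[278.8550 / 8] = 5.9040%
IR = r̄ / tracking error = 1.5750 / 5.9040 = 0.2668

0.27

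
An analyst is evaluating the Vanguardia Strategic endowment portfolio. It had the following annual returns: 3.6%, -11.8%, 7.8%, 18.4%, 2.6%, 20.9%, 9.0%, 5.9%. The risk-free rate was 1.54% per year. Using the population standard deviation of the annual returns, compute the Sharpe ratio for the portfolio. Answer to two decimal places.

Mean return r̄ = 56.40 / 8 = 7.0500%
Σ(r − r̄)² = (3.6 − 7.0500)² + (-11.8 − 7.0500)² + (7.8 − 7.0500)² + … = 713.3600
σ = √[713.3600 / 8] = 9.4430%
Sharpe = (r̄ − rf) / σ = (7.0500 − 1.54) / 9.4430 = 5.5100 / 9.4430 = 0.5835

0.58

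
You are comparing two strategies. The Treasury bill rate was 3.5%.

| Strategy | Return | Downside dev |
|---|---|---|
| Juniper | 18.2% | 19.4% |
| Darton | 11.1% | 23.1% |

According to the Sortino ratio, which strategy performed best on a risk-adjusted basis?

Juniper: Sortino ratio = (18.2% − 3.5%) / 19.4% = 0.758
Darton: Sortino ratio = (11.1% − 3.5%) / 23.1% = 0.329
Highest: Juniper (0.758).

Juniper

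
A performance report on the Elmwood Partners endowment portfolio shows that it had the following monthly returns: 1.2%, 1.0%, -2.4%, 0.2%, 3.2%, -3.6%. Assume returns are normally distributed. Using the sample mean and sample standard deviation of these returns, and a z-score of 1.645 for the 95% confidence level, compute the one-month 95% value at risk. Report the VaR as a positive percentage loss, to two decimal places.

4.19

Mean return r̄ = -0.40 / 6 = -0.0667%
Σ(r − r̄)² = (1.2 − (-0.0667))² + (1 − (-0.0667))² + … = 31.4133
σ = √[31.4133 / 5] = 2.5065%
VaR = −(r̄ − z·σ) = −(-0.0667 − 1.645 × 2.5065) = −(-4.1899) = 4.1899%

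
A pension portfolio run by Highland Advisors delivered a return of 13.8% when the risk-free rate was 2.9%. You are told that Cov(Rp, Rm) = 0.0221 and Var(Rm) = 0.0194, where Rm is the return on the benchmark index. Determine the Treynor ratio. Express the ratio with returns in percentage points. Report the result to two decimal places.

β = Cov / Var = 0.0221 / 0.0194 = 1.1392
Treynor = (Rp − Rf) / β = (13.8% − 2.9%) / 1.1392 = 10.90 / 1.1392 = 9.5681

9.57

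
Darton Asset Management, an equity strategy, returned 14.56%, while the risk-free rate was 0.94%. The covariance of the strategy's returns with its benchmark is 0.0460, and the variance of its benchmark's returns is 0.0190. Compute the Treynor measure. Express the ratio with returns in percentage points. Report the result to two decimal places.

β = Cov / Var = 0.0460 / 0.0190 = 2.4211
Treynor = (Rp − Rf) / β = (14.56% − 0.94%) / 2.4211 = 13.62 / 2.4211 = 5.6255

5.63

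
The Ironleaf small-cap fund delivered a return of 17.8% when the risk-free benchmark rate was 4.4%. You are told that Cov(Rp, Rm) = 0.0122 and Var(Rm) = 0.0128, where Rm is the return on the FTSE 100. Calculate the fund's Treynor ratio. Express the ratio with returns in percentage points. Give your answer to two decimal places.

β = Cov / Var = 0.0122 / 0.0128 = 0.9531
Treynor = (Rp − Rf) / β = (17.8% − 4.4%) / 0.9531 = 13.40 / 0.9531 = 14.0594

14.06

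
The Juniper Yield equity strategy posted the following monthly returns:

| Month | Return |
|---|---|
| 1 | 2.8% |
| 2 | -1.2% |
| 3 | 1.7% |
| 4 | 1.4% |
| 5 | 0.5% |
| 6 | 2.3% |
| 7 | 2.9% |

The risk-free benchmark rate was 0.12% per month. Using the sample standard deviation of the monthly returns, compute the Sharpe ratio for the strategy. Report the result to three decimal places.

0.941

Mean return r̄ = 10.40 / 7 = 1.4857%
Σ(r − r̄)² = 12.6286; sample σ = √(12.6286/6) = 1.4508%
Sharpe = (r̄ − rf) / σ = (1.4857 − 0.12) / 1.4508 = 1.3657 / 1.4508 = 0.9413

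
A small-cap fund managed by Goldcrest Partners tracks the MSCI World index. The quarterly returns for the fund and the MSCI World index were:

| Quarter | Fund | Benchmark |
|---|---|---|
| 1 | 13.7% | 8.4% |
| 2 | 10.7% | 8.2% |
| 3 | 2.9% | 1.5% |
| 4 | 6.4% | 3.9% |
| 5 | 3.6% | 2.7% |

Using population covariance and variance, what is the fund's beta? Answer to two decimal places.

1.42

r̄p = 7.4600%,  r̄m = 4.9400%
Cov = Σ(rp − r̄p)(rm − r̄m) / 5 = 11.5176
Var(rm) = Σ(rm − r̄m)² / 5 = 8.1064
β = Cov / Var = 11.5176 / 8.1064 = 1.4208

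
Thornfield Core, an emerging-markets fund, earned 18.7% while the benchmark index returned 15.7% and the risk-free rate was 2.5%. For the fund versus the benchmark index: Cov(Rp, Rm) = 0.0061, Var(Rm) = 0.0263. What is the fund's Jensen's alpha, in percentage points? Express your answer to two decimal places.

13.14

β = Cov / Var = 0.0061 / 0.0263 = 0.2319
E[R] = Rf + β(Rm − Rf) = 2.5% + 0.2319 × (15.7% − 2.5%) = 5.5611%
α = Rp − E[R] = 18.7% − 5.5611% = 13.1389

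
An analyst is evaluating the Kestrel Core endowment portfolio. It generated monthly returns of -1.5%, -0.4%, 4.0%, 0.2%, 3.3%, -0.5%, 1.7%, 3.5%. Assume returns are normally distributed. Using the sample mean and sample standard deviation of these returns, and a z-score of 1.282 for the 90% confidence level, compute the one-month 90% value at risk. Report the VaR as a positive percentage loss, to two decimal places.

μ = (-1.5 − 0.4 + 4 + 0.2 + 3.3 − 0.5 + 1.7 + 3.5) / 8 = 1.2875%
Σ(r − μ)² = 31.4688; sample σ = √(31.4688/7) = 2.1203%
VaR = −(μ − z·σ) = −(1.2875 − 1.282 × 2.1203) = −(-1.4307) = 1.4307%

1.43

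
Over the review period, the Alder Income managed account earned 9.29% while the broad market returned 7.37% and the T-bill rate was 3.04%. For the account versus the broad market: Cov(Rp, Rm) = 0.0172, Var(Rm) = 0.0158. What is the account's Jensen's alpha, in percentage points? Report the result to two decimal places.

β = Cov / Var = 0.0172 / 0.0158 = 1.0886
E[R] = Rf + β(Rm − Rf) = 3.04% + 1.0886 × (7.37% − 3.04%) = 7.7536%
α = Rp − E[R] = 9.29% − 7.7536% = 1.5364

1.54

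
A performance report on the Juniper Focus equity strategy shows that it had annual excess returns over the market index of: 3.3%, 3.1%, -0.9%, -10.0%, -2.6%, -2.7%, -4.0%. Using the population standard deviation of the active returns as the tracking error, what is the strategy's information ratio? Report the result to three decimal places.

r̄ = (3.3 + 3.1 − 0.9 − 10 − 2.6 − 2.7 − 4) / 7 = -1.9714%
Population std dev = √[124.1543 / 7] = 4.2115%
IR = r̄ / tracking error = -1.9714 / 4.2115 = -0.4681

-0.468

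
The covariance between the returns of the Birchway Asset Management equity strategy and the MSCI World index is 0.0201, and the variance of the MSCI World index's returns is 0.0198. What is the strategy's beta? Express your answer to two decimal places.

β = Cov(Rp, Rm) / Var(Rm) = 0.0201 / 0.0198 = 1.0152

1.02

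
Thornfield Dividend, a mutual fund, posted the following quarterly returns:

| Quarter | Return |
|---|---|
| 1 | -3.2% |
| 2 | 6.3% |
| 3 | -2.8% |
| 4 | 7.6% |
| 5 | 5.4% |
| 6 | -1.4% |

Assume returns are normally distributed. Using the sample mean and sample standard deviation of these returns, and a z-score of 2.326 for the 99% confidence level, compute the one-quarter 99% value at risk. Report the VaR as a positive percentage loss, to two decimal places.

9.56

μ = (-3.2 + 6.3 − 2.8 + 7.6 + 5.4 − 1.4) / 6 = 11.90 / 6 = 1.9833%
Sample σ = √[Σ(r − μ)² / 5] = √[123.0483 / 5] = √24.6097 = 4.9608%
VaR = −(μ − z·σ) = −(1.9833 − 2.326 × 4.9608) = −(-9.5555) = 9.5555%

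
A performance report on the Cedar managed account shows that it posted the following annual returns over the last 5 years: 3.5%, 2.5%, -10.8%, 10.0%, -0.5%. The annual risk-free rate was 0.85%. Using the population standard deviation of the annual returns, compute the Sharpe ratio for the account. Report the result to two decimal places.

μ = (3.5 + 2.5 − 10.8 + 10 − 0.5) / 5 = 0.9400%
Σ(r − μ)² = (3.5 − 0.9400)² + (2.5 − 0.9400)² + (-10.8 − 0.9400)² + … = 230.9720
σ = √[230.9720 / 5] = 6.7966%
Sharpe = (μ − rf) / σ = (0.9400 − 0.85) / 6.7966 = 0.0900 / 6.7966 = 0.0132

0.01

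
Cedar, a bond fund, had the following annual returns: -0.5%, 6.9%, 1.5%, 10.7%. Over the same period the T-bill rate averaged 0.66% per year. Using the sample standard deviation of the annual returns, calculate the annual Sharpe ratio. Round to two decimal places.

0.78

μ = (-0.5 + 6.9 + 1.5 + 10.7) / 4 = 4.6500%
Sample std dev = √[78.1100 / 3] = 5.1026%
Sharpe = (μ − rf) / σ = (4.6500 − 0.66) / 5.1026 = 3.9900 / 5.1026 = 0.7820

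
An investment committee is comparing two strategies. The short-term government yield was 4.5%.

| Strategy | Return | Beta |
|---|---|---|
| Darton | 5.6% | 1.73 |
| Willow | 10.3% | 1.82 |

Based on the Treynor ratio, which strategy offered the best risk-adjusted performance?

Darton: Treynor = (5.6% − 4.5%) / 1.73 = 0.636
Willow: Treynor = (10.3% − 4.5%) / 1.82 = 3.187
Highest: Willow (3.187).

Willow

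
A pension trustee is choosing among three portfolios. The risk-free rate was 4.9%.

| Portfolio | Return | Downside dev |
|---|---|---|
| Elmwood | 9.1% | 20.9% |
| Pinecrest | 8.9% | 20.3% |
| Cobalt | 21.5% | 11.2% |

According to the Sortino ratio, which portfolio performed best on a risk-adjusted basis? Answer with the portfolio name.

Cobalt

Elmwood: Sortino ratio = (9.1% − 4.9%) / 20.9% = 0.201
Pinecrest: Sortino ratio = (8.9% − 4.9%) / 20.3% = 0.197
Cobalt: Sortino ratio = (21.5% − 4.9%) / 11.2% = 1.482
Highest: Cobalt (1.482).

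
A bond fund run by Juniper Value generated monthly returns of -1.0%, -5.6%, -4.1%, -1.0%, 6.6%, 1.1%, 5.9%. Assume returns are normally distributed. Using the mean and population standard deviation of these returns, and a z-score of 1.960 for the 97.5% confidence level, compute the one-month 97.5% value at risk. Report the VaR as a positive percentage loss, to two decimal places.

Mean return μ = 1.90 / 7 = 0.2714%
Σ(r − μ)² = (-1 − 0.2714)² + (-5.6 − 0.2714)² + … = 129.2343
σ = √[129.2343 / 7] = 4.2967%
VaR = −(μ − z·σ) = −(0.2714 − 1.960 × 4.2967) = −(-8.1501) = 8.1501%

8.15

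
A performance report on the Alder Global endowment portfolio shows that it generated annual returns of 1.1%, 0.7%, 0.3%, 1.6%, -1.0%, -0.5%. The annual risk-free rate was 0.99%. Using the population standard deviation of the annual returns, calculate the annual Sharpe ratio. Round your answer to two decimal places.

r̄ = (1.1 + 0.7 + 0.3 + 1.6 − 1 − 0.5) / 6 = 2.20 / 6 = 0.3667%
Σ(r − r̄)² = (1.1 − 0.3667)² + (0.7 − 0.3667)² + (0.3 − 0.3667)² + … = 4.7933
σ = √[4.7933 / 6] = 0.8938%
Sharpe = (r̄ − rf) / σ = (0.3667 − 0.99) / 0.8938 = -0.6233 / 0.8938 = -0.6974

-0.70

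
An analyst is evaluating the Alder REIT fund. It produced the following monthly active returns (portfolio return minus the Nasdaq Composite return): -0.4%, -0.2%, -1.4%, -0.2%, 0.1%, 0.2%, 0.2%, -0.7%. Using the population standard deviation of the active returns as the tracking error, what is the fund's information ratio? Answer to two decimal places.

μ = (-0.4 − 0.2 − 1.4 − 0.2 + 0.1 + 0.2 + 0.2 − 0.7) / 8 = -2.40 / 8 = -0.3000%
Σ(r − μ)² = 2.0600; population σ = √(2.0600/8) = 0.5074%
IR = μ / tracking error = -0.3000 / 0.5074 = -0.5912

-0.59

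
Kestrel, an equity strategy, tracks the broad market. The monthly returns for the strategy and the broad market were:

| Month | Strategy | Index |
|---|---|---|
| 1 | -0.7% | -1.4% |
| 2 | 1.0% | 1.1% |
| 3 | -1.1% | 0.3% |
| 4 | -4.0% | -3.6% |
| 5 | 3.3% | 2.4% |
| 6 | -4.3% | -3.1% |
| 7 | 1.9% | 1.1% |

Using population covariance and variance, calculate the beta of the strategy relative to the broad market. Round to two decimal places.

r̄p = -0.5571%,  r̄m = -0.4571%
Cov = Σ(rp − r̄p)(rm − r̄m) / 7 = 5.3867
Var(rm) = Σ(rm − r̄m)² / 7 = 4.4767
β = Cov / Var = 5.3867 / 4.4767 = 1.2033

1.20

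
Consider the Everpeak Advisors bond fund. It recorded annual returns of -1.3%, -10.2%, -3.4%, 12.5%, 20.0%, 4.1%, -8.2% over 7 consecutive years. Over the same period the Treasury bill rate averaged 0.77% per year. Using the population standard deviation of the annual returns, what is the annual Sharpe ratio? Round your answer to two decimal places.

0.11

Mean return r̄ = 13.50 / 7 = 1.9286%
Σ(r − r̄)² = (-1.3 − 1.9286)² + (-10.2 − 1.9286)² + … = 731.5543
population σ = √(731.5543 / 7) = √104.5078 = 10.2229%
Sharpe = (r̄ − rf) / σ = (1.9286 − 0.77) / 10.2229 = 1.1586 / 10.2229 = 0.1133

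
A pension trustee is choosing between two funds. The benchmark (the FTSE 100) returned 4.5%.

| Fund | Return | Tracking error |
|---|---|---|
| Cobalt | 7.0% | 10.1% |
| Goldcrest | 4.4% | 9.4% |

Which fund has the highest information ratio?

Cobalt: IR = (7.0% − 4.5%) / 10.1% = 0.248
Goldcrest: IR = (4.4% − 4.5%) / 9.4% = -0.011
Highest: Cobalt (0.248).

Cobalt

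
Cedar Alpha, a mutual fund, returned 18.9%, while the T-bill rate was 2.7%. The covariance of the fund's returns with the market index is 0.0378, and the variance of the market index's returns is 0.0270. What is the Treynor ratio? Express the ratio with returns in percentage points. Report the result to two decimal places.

β = Cov / Var = 0.0378 / 0.0270 = 1.4000
Treynor = (Rp − Rf) / β = (18.9% − 2.7%) / 1.4000 = 16.20 / 1.4000 = 11.5714

11.57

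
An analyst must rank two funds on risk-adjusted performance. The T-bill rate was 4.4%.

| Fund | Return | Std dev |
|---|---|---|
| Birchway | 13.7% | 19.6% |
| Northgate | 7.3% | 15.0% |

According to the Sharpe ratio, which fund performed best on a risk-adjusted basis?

Birchway

Birchway: Sharpe ratio = (13.7% − 4.4%) / 19.6% = 0.474
Northgate: Sharpe ratio = (7.3% − 4.4%) / 15.0% = 0.193
Highest: Birchway (0.474).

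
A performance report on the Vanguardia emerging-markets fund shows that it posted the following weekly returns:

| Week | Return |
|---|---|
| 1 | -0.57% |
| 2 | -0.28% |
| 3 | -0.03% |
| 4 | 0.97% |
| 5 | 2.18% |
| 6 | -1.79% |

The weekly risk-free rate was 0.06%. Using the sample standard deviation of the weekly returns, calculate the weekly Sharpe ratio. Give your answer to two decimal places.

μ = (-0.57 − 0.28 − 0.03 + 0.97 + 2.18 − 1.79) / 6 = 0.480 / 6 = 0.0800%
Sample std dev = √[9.2632 / 5] = 1.3611%
Sharpe = (μ − rf) / σ = (0.0800 − 0.06) / 1.3611 = 0.0200 / 1.3611 = 0.0147

0.01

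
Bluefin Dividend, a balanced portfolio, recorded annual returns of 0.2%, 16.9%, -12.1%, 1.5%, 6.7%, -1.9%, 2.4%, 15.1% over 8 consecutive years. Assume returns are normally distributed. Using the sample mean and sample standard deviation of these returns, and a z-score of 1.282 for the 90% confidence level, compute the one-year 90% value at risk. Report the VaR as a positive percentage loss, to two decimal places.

Mean return r̄ = 28.80 / 8 = 3.6000%
Sample σ = √[Σ(r − r̄)² / 7] = √[612.9000 / 7] = √87.5571 = 9.3572%
VaR = −(r̄ − z·σ) = −(3.6000 − 1.282 × 9.3572) = −(-8.3959) = 8.3959%

8.40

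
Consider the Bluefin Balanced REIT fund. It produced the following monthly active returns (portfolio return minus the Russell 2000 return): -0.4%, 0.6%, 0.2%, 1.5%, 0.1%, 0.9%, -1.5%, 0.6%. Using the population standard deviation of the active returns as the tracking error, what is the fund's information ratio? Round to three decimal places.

0.295

μ = (-0.4 + 0.6 + 0.2 + 1.5 + 0.1 + 0.9 − 1.5 + 0.6) / 8 = 2.00 / 8 = 0.2500%
Population σ = √[Σ(r − μ)² / 8] = √[5.7400 / 8] = √0.7175 = 0.8471%
IR = μ / tracking error = 0.2500 / 0.8471 = 0.2951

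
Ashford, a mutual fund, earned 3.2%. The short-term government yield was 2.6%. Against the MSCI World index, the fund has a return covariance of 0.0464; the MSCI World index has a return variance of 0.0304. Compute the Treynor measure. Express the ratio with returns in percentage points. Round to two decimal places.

β = Cov / Var = 0.0464 / 0.0304 = 1.5263
Treynor = (Rp − Rf) / β = (3.2% − 2.6%) / 1.5263 = 0.60 / 1.5263 = 0.3931

0.39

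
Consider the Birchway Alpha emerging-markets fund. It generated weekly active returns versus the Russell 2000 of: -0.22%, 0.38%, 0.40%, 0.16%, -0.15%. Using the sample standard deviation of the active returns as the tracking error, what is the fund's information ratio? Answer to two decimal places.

μ = (-0.22 + 0.38 + 0.4 + 0.16 − 0.15) / 5 = 0.570 / 5 = 0.1140%
Σ(r − μ)² = 0.3359; sample σ = √(0.3359/4) = 0.2898%
IR = μ / tracking error = 0.1140 / 0.2898 = 0.3934

0.39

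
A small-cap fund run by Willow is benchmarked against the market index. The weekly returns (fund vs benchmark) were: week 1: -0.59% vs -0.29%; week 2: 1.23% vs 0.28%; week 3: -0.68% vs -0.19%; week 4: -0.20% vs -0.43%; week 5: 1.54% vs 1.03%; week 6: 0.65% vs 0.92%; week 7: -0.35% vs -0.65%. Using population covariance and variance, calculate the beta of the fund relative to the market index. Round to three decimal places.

1.128

r̄p = 0.2286%,  r̄m = 0.0957%
Cov = Σ(rp − r̄p)(rm − r̄m) / 7 = 0.4270
Var(rm) = Σ(rm − r̄m)² / 7 = 0.3785
β = Cov / Var = 0.4270 / 0.3785 = 1.1281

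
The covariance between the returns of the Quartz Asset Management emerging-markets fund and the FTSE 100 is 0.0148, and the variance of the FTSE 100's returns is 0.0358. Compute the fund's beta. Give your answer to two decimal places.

0.41

β = Cov(Rp, Rm) / Var(Rm) = 0.0148 / 0.0358 = 0.4134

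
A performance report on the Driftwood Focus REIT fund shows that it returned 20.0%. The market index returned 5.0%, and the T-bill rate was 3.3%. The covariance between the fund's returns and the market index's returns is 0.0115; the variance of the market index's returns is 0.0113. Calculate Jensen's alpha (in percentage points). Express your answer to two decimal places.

14.97

β = Cov / Var = 0.0115 / 0.0113 = 1.0177
E[R] = Rf + β(Rm − Rf) = 3.3% + 1.0177 × (5.0% − 3.3%) = 5.0301%
α = Rp − E[R] = 20.0% − 5.0301% = 14.9699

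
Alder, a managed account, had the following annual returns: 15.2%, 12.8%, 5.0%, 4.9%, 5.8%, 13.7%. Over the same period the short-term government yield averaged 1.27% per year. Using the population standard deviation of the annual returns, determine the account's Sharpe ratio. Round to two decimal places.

μ = (15.2 + 12.8 + 5 + 4.9 + 5.8 + 13.7) / 6 = 9.5667%
Σ(r − μ)² = 116.0933; population σ = √(116.0933/6) = 4.3987%
Sharpe = (μ − rf) / σ = (9.5667 − 1.27) / 4.3987 = 8.2967 / 4.3987 = 1.8862

1.89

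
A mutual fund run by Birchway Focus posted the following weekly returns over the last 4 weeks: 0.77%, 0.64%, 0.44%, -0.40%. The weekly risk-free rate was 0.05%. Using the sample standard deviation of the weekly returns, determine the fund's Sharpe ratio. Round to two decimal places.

0.59

μ = (0.77 + 0.64 + 0.44 − 0.4) / 4 = 0.3625%
Σ(r − μ)² = (0.77 − 0.3625)² + (0.64 − 0.3625)² + (0.44 − 0.3625)² + … = 0.8305
σ = √[0.8305 / 3] = 0.5261%
Sharpe = (μ − rf) / σ = (0.3625 − 0.05) / 0.5261 = 0.3125 / 0.5261 = 0.5940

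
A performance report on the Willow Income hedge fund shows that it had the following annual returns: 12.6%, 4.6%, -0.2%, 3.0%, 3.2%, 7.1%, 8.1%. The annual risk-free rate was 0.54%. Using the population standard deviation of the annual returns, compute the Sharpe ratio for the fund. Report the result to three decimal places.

Mean return μ = 38.40 / 7 = 5.4857%
Population σ = √[Σ(r − μ)² / 7] = √[104.5686 / 7] = √14.9384 = 3.8650%
Sharpe = (μ − rf) / σ = (5.4857 − 0.54) / 3.8650 = 4.9457 / 3.8650 = 1.2796

1.280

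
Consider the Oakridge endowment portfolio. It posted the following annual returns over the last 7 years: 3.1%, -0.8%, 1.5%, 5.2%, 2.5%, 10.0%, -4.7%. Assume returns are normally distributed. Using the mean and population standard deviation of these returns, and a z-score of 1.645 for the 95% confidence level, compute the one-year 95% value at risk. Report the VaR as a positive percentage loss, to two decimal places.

Mean return r̄ = 16.80 / 7 = 2.4000%
Population std dev = √[127.5600 / 7] = 4.2688%
VaR = −(r̄ − z·σ) = −(2.4000 − 1.645 × 4.2688) = −(-4.6222) = 4.6222%

4.62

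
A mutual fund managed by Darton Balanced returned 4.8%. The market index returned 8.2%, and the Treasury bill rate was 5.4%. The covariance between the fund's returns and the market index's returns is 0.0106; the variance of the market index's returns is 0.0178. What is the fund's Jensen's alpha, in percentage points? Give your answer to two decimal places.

-2.27

β = Cov / Var = 0.0106 / 0.0178 = 0.5955
E[R] = Rf + β(Rm − Rf) = 5.4% + 0.5955 × (8.2% − 5.4%) = 7.0674%
α = Rp − E[R] = 4.8% − 7.0674% = -2.2674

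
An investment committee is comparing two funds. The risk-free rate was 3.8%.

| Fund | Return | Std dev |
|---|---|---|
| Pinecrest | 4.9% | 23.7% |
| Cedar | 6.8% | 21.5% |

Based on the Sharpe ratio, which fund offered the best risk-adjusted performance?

Cedar

Pinecrest: Sharpe ratio = (4.9% − 3.8%) / 23.7% = 0.046
Cedar: Sharpe ratio = (6.8% − 3.8%) / 21.5% = 0.140
Highest: Cedar (0.140).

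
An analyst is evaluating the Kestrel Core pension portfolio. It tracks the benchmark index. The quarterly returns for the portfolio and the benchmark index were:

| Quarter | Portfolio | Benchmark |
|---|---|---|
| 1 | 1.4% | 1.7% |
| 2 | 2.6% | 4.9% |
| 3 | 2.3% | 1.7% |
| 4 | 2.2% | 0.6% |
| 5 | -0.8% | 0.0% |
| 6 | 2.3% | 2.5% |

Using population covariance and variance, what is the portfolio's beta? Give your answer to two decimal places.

r̄p = 1.6667%,  r̄m = 1.9000%
Cov = Σ(rp − r̄p)(rm − r̄m) / 6 = 1.1833
Var(rm) = Σ(rm − r̄m)² / 6 = 2.4567
β = Cov / Var = 1.1833 / 2.4567 = 0.4817

0.48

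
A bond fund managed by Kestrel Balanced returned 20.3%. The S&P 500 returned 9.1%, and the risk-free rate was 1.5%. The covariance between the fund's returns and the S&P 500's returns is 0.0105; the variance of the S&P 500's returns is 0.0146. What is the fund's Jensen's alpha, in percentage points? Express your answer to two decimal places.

13.33

β = Cov / Var = 0.0105 / 0.0146 = 0.7192
E[R] = Rf + β(Rm − Rf) = 1.5% + 0.7192 × (9.1% − 1.5%) = 6.9659%
α = Rp − E[R] = 20.3% − 6.9659% = 13.3341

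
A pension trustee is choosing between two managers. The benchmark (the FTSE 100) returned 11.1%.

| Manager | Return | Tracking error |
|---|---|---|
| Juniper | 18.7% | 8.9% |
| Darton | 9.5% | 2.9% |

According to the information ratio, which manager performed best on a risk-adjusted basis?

Juniper: IR = (18.7% − 11.1%) / 8.9% = 0.854
Darton: IR = (9.5% − 11.1%) / 2.9% = -0.552
Highest: Juniper (0.854).

Juniper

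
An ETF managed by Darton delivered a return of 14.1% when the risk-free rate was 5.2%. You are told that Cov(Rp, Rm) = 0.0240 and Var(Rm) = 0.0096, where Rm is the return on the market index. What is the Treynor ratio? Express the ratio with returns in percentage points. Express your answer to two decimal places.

β = Cov / Var = 0.0240 / 0.0096 = 2.5000
Treynor = (Rp − Rf) / β = (14.1% − 5.2%) / 2.5000 = 8.90 / 2.5000 = 3.5600

3.56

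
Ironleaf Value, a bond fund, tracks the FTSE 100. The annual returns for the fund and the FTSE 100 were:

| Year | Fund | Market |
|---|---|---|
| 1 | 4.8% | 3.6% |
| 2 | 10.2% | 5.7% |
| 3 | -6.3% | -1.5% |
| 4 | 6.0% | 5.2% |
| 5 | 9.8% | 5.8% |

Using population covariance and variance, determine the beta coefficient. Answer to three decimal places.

2.143

r̄p = 4.9000%,  r̄m = 3.7600%
Cov = Σ(rp − r̄p)(rm − r̄m) / 5 = 16.1580
Var(rm) = Σ(rm − r̄m)² / 5 = 7.5384
β = Cov / Var = 16.1580 / 7.5384 = 2.1434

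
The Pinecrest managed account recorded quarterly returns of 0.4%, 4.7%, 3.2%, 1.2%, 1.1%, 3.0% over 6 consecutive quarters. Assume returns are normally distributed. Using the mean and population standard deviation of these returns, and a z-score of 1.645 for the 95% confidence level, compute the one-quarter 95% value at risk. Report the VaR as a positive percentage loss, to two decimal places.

0.18

r̄ = (0.4 + 4.7 + 3.2 + 1.2 + 1.1 + 3) / 6 = 2.2667%
Population std dev = √[13.3133 / 6] = 1.4896%
VaR = −(r̄ − z·σ) = −(2.2667 − 1.645 × 1.4896) = −(-0.1837) = 0.1837%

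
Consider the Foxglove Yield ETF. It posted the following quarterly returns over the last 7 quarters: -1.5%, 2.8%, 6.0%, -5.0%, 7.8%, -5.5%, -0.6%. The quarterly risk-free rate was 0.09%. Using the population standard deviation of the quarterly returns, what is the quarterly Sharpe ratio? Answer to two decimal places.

r̄ = (-1.5 + 2.8 + 6 − 5 + 7.8 − 5.5 − 0.6) / 7 = 0.5714%
Σ(r − r̄)² = (-1.5 − 0.5714)² + (2.8 − 0.5714)² + (6 − 0.5714)² + … = 160.2543
σ = √[160.2543 / 7] = 4.7847%
Sharpe = (r̄ − rf) / σ = (0.5714 − 0.09) / 4.7847 = 0.4814 / 4.7847 = 0.1006

0.10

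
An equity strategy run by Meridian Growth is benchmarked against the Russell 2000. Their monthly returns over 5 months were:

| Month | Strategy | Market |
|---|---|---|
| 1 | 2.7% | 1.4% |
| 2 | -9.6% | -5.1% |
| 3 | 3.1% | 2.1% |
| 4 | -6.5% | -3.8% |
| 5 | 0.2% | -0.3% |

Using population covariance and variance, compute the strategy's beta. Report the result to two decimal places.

r̄p = -2.0200%,  r̄m = -1.1400%
Cov = Σ(rp − r̄p)(rm − r̄m) / 5 = 14.4752
Var(rm) = Σ(rm − r̄m)² / 5 = 8.0824
β = Cov / Var = 14.4752 / 8.0824 = 1.7910

1.79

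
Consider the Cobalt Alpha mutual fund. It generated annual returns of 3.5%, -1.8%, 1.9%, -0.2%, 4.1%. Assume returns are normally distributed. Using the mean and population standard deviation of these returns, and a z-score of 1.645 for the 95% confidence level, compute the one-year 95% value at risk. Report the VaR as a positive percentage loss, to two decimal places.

2.16

r̄ = (3.5 − 1.8 + 1.9 − 0.2 + 4.1) / 5 = 7.50 / 5 = 1.5000%
Σ(r − r̄)² = 24.7000; population σ = √(24.7000/5) = 2.2226%
VaR = −(r̄ − z·σ) = −(1.5000 − 1.645 × 2.2226) = −(-2.1562) = 2.1562%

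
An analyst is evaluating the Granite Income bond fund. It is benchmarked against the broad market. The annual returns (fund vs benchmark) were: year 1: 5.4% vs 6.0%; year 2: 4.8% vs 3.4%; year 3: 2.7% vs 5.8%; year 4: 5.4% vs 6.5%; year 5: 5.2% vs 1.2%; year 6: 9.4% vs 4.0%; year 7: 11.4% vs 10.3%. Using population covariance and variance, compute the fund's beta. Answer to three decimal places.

r̄p = 6.3286%,  r̄m = 5.3143%
Cov = Σ(rp − r̄p)(rm − r̄m) / 7 = 3.6167
Var(rm) = Σ(rm − r̄m)² / 7 = 7.0412
β = Cov / Var = 3.6167 / 7.0412 = 0.5136

0.514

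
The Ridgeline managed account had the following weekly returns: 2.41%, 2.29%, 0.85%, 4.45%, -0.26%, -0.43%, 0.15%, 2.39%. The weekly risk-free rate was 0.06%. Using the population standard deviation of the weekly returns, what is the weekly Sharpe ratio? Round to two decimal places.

0.90

r̄ = (2.41 + 2.29 + 0.85 + 4.45 − 0.26 − 0.43 + 0.15 + 2.39) / 8 = 1.4813%
Σ(r − r̄)² = (2.41 − 1.4813)² + (2.29 − 1.4813)² + … = 20.0115
σ = √[20.0115 / 8] = 1.5816%
Sharpe = (r̄ − rf) / σ = (1.4813 − 0.06) / 1.5816 = 1.4213 / 1.5816 = 0.8986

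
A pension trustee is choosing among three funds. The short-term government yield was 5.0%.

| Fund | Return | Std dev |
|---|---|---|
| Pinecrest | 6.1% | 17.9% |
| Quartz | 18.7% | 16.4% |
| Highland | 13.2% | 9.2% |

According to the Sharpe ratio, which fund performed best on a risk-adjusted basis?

Highland

Pinecrest: Sharpe ratio = (6.1% − 5.0%) / 17.9% = 0.061
Quartz: Sharpe ratio = (18.7% − 5.0%) / 16.4% = 0.835
Highland: Sharpe ratio = (13.2% − 5.0%) / 9.2% = 0.891
Highest: Highland (0.891).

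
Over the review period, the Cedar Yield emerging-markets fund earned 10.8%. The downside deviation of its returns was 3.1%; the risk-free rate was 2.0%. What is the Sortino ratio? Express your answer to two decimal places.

2.84

Sortino = (Rp − Rf) / σd = (10.8% − 2.0%) / 3.1% = 8.80% / 3.1% = 2.8387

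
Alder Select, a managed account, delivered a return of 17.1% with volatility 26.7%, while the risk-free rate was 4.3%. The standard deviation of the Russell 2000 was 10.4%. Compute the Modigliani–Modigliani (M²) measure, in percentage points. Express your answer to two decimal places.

Sharpe = (Rp − Rf) / σp = (17.1% − 4.3%) / 26.7% = 0.4794
M² = Rf + Sharpe × σm = 4.3% + 0.4794 × 10.4% = 9.2858%

9.29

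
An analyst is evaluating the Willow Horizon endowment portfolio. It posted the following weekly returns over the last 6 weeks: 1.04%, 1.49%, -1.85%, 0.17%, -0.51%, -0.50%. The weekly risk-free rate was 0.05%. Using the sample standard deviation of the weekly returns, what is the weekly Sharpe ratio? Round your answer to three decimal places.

-0.064

r̄ = (1.04 + 1.49 − 1.85 + 0.17 − 0.51 − 0.5) / 6 = -0.160 / 6 = -0.0267%
Σ(r − r̄)² = 7.2589; sample σ = √(7.2589/5) = 1.2049%
Sharpe = (r̄ − rf) / σ = (-0.0267 − 0.05) / 1.2049 = -0.0767 / 1.2049 = -0.0637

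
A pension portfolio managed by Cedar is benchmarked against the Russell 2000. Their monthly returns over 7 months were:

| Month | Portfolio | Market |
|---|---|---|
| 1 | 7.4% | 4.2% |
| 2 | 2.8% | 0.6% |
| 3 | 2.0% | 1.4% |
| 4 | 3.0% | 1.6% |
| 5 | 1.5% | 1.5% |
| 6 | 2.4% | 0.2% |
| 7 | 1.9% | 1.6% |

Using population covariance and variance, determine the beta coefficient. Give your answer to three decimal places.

r̄p = 3.0000%,  r̄m = 1.5857%
Cov = Σ(rp − r̄p)(rm − r̄m) / 7 = 1.8329
Var(rm) = Σ(rm − r̄m)² / 7 = 1.3955
β = Cov / Var = 1.8329 / 1.3955 = 1.3134

1.313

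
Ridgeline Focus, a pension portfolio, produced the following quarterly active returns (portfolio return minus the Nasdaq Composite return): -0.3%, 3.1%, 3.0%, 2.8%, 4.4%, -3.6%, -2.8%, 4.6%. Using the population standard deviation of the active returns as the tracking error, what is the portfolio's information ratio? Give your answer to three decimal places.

μ = (-0.3 + 3.1 + 3 + 2.8 + 4.4 − 3.6 − 2.8 + 4.6) / 8 = 11.20 / 8 = 1.4000%
Population std dev = √[72.1800 / 8] = 3.0037%
IR = μ / tracking error = 1.4000 / 3.0037 = 0.4661

0.466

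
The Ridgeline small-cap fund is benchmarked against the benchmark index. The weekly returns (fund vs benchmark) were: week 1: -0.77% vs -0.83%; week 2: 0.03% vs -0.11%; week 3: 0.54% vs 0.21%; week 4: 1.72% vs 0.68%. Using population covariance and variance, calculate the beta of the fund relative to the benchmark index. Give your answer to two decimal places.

r̄p = 0.3800%,  r̄m = -0.0125%
Cov = Σ(rp − r̄p)(rm − r̄m) / 4 = 0.4845
Var(rm) = Σ(rm − r̄m)² / 4 = 0.3017
β = Cov / Var = 0.4845 / 0.3017 = 1.6059

1.61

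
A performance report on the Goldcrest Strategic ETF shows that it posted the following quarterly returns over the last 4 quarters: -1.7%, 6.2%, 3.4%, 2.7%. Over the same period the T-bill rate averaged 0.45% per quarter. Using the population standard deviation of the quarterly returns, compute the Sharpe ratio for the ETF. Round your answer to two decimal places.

Mean return r̄ = 10.60 / 4 = 2.6500%
Σ(r − r̄)² = (-1.7 − 2.6500)² + (6.2 − 2.6500)² + … = 32.0900
σ = √[32.0900 / 4] = 2.8324%
Sharpe = (r̄ − rf) / σ = (2.6500 − 0.45) / 2.8324 = 2.2000 / 2.8324 = 0.7767

0.78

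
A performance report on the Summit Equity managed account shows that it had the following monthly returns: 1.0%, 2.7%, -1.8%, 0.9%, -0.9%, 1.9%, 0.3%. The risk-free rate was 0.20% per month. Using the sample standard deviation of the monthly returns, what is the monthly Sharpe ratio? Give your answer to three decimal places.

μ = (1 + 2.7 − 1.8 + 0.9 − 0.9 + 1.9 + 0.3) / 7 = 4.10 / 7 = 0.5857%
Σ(r − μ)² = (1 − 0.5857)² + (2.7 − 0.5857)² + … = 14.4486
σ = √[14.4486 / 6] = 1.5518%
Sharpe = (μ − rf) / σ = (0.5857 − 0.2) / 1.5518 = 0.3857 / 1.5518 = 0.2486

0.249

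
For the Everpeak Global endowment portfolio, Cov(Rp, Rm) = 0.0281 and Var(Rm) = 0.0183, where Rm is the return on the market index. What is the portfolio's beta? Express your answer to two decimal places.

β = Cov(Rp, Rm) / Var(Rm) = 0.0281 / 0.0183 = 1.5355

1.54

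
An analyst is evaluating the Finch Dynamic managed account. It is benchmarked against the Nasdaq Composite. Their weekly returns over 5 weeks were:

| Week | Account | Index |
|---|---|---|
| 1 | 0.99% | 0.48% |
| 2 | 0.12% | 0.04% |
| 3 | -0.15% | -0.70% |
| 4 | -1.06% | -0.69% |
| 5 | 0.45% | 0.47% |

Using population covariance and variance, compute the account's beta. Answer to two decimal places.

r̄p = 0.0700%,  r̄m = -0.0800%
Cov = Σ(rp − r̄p)(rm − r̄m) / 5 = 0.3112
Var(rm) = Σ(rm − r̄m)² / 5 = 0.2774
β = Cov / Var = 0.3112 / 0.2774 = 1.1218

1.12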